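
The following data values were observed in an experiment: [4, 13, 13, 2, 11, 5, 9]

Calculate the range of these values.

11

Step 1: Identify the maximum value: max = 13
Step 2: Identify the minimum value: min = 2
Step 3: Range = max - min = 13 - 2 = 11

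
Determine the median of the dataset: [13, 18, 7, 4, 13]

13

Step 1: Sort the data in ascending order: [4, 7, 13, 13, 18]
Step 2: The number of values is n = 5.
Step 3: Since n is odd, the median is the middle value at position 3: 13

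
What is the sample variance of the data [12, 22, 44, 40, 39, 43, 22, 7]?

215.9821

Step 1: Compute the mean: (12 + 22 + 44 + 40 + 39 + 43 + 22 + 7) / 8 = 28.625
Step 2: Compute squared deviations from the mean:
  (12 - 28.625)^2 = 276.3906
  (22 - 28.625)^2 = 43.8906
  (44 - 28.625)^2 = 236.3906
  (40 - 28.625)^2 = 129.3906
  (39 - 28.625)^2 = 107.6406
  (43 - 28.625)^2 = 206.6406
  (22 - 28.625)^2 = 43.8906
  (7 - 28.625)^2 = 467.6406
Step 3: Sum of squared deviations = 1511.875
Step 4: Sample variance = 1511.875 / 7 = 215.9821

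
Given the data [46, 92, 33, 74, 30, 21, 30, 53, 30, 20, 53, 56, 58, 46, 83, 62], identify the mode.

30

Step 1: Count the frequency of each value:
  20: appears 1 time(s)
  21: appears 1 time(s)
  30: appears 3 time(s)
  33: appears 1 time(s)
  46: appears 2 time(s)
  53: appears 2 time(s)
  56: appears 1 time(s)
  58: appears 1 time(s)
  62: appears 1 time(s)
  74: appears 1 time(s)
  83: appears 1 time(s)
  92: appears 1 time(s)
Step 2: The value 30 appears most frequently (3 times).
Step 3: Mode = 30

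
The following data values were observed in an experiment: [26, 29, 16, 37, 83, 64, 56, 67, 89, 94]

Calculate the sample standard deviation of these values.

27.9621

Step 1: Compute the mean: 56.1
Step 2: Sum of squared deviations from the mean: 7036.9
Step 3: Sample variance = 7036.9 / 9 = 781.8778
Step 4: Standard deviation = sqrt(781.8778) = 27.9621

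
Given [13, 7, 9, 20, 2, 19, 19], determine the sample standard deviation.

6.9932

Step 1: Compute the mean: 12.7143
Step 2: Sum of squared deviations from the mean: 293.4286
Step 3: Sample variance = 293.4286 / 6 = 48.9048
Step 4: Standard deviation = sqrt(48.9048) = 6.9932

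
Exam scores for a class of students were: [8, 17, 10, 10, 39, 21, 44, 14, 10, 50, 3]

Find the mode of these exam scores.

10

Step 1: Count the frequency of each value:
  3: appears 1 time(s)
  8: appears 1 time(s)
  10: appears 3 time(s)
  14: appears 1 time(s)
  17: appears 1 time(s)
  21: appears 1 time(s)
  39: appears 1 time(s)
  44: appears 1 time(s)
  50: appears 1 time(s)
Step 2: The value 10 appears most frequently (3 times).
Step 3: Mode = 10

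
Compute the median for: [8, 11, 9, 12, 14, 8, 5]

9

Step 1: Sort the data in ascending order: [5, 8, 8, 9, 11, 12, 14]
Step 2: The number of values is n = 7.
Step 3: Since n is odd, the median is the middle value at position 4: 9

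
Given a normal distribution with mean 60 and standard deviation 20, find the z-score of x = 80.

1

Step 1: Recall the z-score formula: z = (x - mu) / sigma
Step 2: Substitute values: z = (80 - 60) / 20
Step 3: z = 20 / 20 = 1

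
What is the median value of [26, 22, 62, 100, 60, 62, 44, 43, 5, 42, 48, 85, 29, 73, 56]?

48

Step 1: Sort the data in ascending order: [5, 22, 26, 29, 42, 43, 44, 48, 56, 60, 62, 62, 73, 85, 100]
Step 2: The number of values is n = 15.
Step 3: Since n is odd, the median is the middle value at position 8: 48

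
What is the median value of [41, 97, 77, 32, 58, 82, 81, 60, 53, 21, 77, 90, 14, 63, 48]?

60

Step 1: Sort the data in ascending order: [14, 21, 32, 41, 48, 53, 58, 60, 63, 77, 77, 81, 82, 90, 97]
Step 2: The number of values is n = 15.
Step 3: Since n is odd, the median is the middle value at position 8: 60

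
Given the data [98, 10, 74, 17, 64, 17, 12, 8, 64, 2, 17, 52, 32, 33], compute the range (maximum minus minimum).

96

Step 1: Identify the maximum value: max = 98
Step 2: Identify the minimum value: min = 2
Step 3: Range = max - min = 98 - 2 = 96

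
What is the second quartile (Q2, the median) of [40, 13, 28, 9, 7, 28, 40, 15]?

21.5

Step 1: Sort the data: [7, 9, 13, 15, 28, 28, 40, 40]
Step 2: n = 8
Step 3: Q2 is the median. Since n is even, it is the average of the values at positions 4 and 5:
  Q2 = (15 + 28) / 2 = 21.5
Step 4: Q2 = 21.5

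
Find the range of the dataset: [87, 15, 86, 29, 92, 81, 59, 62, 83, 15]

77

Step 1: Identify the maximum value: max = 92
Step 2: Identify the minimum value: min = 15
Step 3: Range = max - min = 92 - 15 = 77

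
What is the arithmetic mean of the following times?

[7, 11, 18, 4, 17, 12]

11.5

Step 1: Sum all values: 7 + 11 + 18 + 4 + 17 + 12 = 69
Step 2: Count the number of values: n = 6
Step 3: Mean = sum / n = 69 / 6 = 11.5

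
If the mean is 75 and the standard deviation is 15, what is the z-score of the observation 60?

-1

Step 1: Recall the z-score formula: z = (x - mu) / sigma
Step 2: Substitute values: z = (60 - 75) / 15
Step 3: z = -15 / 15 = -1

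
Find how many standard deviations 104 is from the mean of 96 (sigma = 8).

1

Step 1: Recall the z-score formula: z = (x - mu) / sigma
Step 2: Substitute values: z = (104 - 96) / 8
Step 3: z = 8 / 8 = 1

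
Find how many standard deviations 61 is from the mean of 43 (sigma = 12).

1.5

Step 1: Recall the z-score formula: z = (x - mu) / sigma
Step 2: Substitute values: z = (61 - 43) / 12
Step 3: z = 18 / 12 = 1.5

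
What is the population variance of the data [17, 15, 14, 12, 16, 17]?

3.1389

Step 1: Compute the mean: (17 + 15 + 14 + 12 + 16 + 17) / 6 = 15.1667
Step 2: Compute squared deviations from the mean:
  (17 - 15.1667)^2 = 3.3611
  (15 - 15.1667)^2 = 0.0278
  (14 - 15.1667)^2 = 1.3611
  (12 - 15.1667)^2 = 10.0278
  (16 - 15.1667)^2 = 0.6944
  (17 - 15.1667)^2 = 3.3611
Step 3: Sum of squared deviations = 18.8333
Step 4: Population variance = 18.8333 / 6 = 3.1389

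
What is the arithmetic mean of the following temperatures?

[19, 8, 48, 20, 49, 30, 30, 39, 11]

28.2222

Step 1: Sum all values: 19 + 8 + 48 + 20 + 49 + 30 + 30 + 39 + 11 = 254
Step 2: Count the number of values: n = 9
Step 3: Mean = sum / n = 254 / 9 = 28.2222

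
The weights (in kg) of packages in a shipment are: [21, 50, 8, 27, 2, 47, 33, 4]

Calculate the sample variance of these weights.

349.1429

Step 1: Compute the mean: (21 + 50 + 8 + 27 + 2 + 47 + 33 + 4) / 8 = 24
Step 2: Compute squared deviations from the mean:
  (21 - 24)^2 = 9
  (50 - 24)^2 = 676
  (8 - 24)^2 = 256
  (27 - 24)^2 = 9
  (2 - 24)^2 = 484
  (47 - 24)^2 = 529
  (33 - 24)^2 = 81
  (4 - 24)^2 = 400
Step 3: Sum of squared deviations = 2444
Step 4: Sample variance = 2444 / 7 = 349.1429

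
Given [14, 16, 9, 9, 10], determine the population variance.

8.24

Step 1: Compute the mean: (14 + 16 + 9 + 9 + 10) / 5 = 11.6
Step 2: Compute squared deviations from the mean:
  (14 - 11.6)^2 = 5.76
  (16 - 11.6)^2 = 19.36
  (9 - 11.6)^2 = 6.76
  (9 - 11.6)^2 = 6.76
  (10 - 11.6)^2 = 2.56
Step 3: Sum of squared deviations = 41.2
Step 4: Population variance = 41.2 / 5 = 8.24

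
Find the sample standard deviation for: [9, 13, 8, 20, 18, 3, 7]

6.1489

Step 1: Compute the mean: 11.1429
Step 2: Sum of squared deviations from the mean: 226.8571
Step 3: Sample variance = 226.8571 / 6 = 37.8095
Step 4: Standard deviation = sqrt(37.8095) = 6.1489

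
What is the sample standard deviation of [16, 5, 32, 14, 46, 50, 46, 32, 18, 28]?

15.3771

Step 1: Compute the mean: 28.7
Step 2: Sum of squared deviations from the mean: 2128.1
Step 3: Sample variance = 2128.1 / 9 = 236.4556
Step 4: Standard deviation = sqrt(236.4556) = 15.3771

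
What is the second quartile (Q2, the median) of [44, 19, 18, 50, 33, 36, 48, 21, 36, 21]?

34.5

Step 1: Sort the data: [18, 19, 21, 21, 33, 36, 36, 44, 48, 50]
Step 2: n = 10
Step 3: Q2 is the median. Since n is even, it is the average of the values at positions 5 and 6:
  Q2 = (33 + 36) / 2 = 34.5
Step 4: Q2 = 34.5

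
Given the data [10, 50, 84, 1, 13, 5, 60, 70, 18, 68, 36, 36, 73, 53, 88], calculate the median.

50

Step 1: Sort the data in ascending order: [1, 5, 10, 13, 18, 36, 36, 50, 53, 60, 68, 70, 73, 84, 88]
Step 2: The number of values is n = 15.
Step 3: Since n is odd, the median is the middle value at position 8: 50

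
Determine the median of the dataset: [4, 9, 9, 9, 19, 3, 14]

9

Step 1: Sort the data in ascending order: [3, 4, 9, 9, 9, 14, 19]
Step 2: The number of values is n = 7.
Step 3: Since n is odd, the median is the middle value at position 4: 9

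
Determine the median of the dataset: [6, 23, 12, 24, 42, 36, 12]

23

Step 1: Sort the data in ascending order: [6, 12, 12, 23, 24, 36, 42]
Step 2: The number of values is n = 7.
Step 3: Since n is odd, the median is the middle value at position 4: 23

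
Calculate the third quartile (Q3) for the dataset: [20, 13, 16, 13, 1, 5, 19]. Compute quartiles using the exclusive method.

19

Step 1: Sort the data: [1, 5, 13, 13, 16, 19, 20]
Step 2: n = 7
Step 3: Using the exclusive quartile method:
  Q1 = 5
  Q2 (median) = 13
  Q3 = 19
  IQR = Q3 - Q1 = 19 - 5 = 14
Step 4: Q3 = 19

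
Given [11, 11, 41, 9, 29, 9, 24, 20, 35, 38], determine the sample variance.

157.5667

Step 1: Compute the mean: (11 + 11 + 41 + 9 + 29 + 9 + 24 + 20 + 35 + 38) / 10 = 22.7
Step 2: Compute squared deviations from the mean:
  (11 - 22.7)^2 = 136.89
  (11 - 22.7)^2 = 136.89
  (41 - 22.7)^2 = 334.89
  (9 - 22.7)^2 = 187.69
  (29 - 22.7)^2 = 39.69
  (9 - 22.7)^2 = 187.69
  (24 - 22.7)^2 = 1.69
  (20 - 22.7)^2 = 7.29
  (35 - 22.7)^2 = 151.29
  (38 - 22.7)^2 = 234.09
Step 3: Sum of squared deviations = 1418.1
Step 4: Sample variance = 1418.1 / 9 = 157.5667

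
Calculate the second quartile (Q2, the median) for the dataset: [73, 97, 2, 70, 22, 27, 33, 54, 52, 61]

53

Step 1: Sort the data: [2, 22, 27, 33, 52, 54, 61, 70, 73, 97]
Step 2: n = 10
Step 3: Q2 is the median. Since n is even, it is the average of the values at positions 5 and 6:
  Q2 = (52 + 54) / 2 = 53
Step 4: Q2 = 53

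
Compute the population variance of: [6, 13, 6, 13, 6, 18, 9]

18.6939

Step 1: Compute the mean: (6 + 13 + 6 + 13 + 6 + 18 + 9) / 7 = 10.1429
Step 2: Compute squared deviations from the mean:
  (6 - 10.1429)^2 = 17.1633
  (13 - 10.1429)^2 = 8.1633
  (6 - 10.1429)^2 = 17.1633
  (13 - 10.1429)^2 = 8.1633
  (6 - 10.1429)^2 = 17.1633
  (18 - 10.1429)^2 = 61.7347
  (9 - 10.1429)^2 = 1.3061
Step 3: Sum of squared deviations = 130.8571
Step 4: Population variance = 130.8571 / 7 = 18.6939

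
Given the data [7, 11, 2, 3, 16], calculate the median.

7

Step 1: Sort the data in ascending order: [2, 3, 7, 11, 16]
Step 2: The number of values is n = 5.
Step 3: Since n is odd, the median is the middle value at position 3: 7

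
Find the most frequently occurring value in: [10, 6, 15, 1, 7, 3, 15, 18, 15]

15

Step 1: Count the frequency of each value:
  1: appears 1 time(s)
  3: appears 1 time(s)
  6: appears 1 time(s)
  7: appears 1 time(s)
  10: appears 1 time(s)
  15: appears 3 time(s)
  18: appears 1 time(s)
Step 2: The value 15 appears most frequently (3 times).
Step 3: Mode = 15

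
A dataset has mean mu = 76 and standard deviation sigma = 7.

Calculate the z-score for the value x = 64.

-1.7143

Step 1: Recall the z-score formula: z = (x - mu) / sigma
Step 2: Substitute values: z = (64 - 76) / 7
Step 3: z = -12 / 7 = -1.7143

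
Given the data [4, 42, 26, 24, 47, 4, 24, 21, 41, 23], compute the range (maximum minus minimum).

43

Step 1: Identify the maximum value: max = 47
Step 2: Identify the minimum value: min = 4
Step 3: Range = max - min = 47 - 4 = 43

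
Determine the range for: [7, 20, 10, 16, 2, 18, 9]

18

Step 1: Identify the maximum value: max = 20
Step 2: Identify the minimum value: min = 2
Step 3: Range = max - min = 20 - 2 = 18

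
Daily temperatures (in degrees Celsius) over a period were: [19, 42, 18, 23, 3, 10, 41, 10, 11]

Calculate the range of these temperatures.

39

Step 1: Identify the maximum value: max = 42
Step 2: Identify the minimum value: min = 3
Step 3: Range = max - min = 42 - 3 = 39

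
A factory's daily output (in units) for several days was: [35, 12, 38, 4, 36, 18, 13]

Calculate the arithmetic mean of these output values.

22.2857

Step 1: Sum all values: 35 + 12 + 38 + 4 + 36 + 18 + 13 = 156
Step 2: Count the number of values: n = 7
Step 3: Mean = sum / n = 156 / 7 = 22.2857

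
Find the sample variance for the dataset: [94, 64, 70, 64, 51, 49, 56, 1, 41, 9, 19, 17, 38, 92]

830.7308

Step 1: Compute the mean: (94 + 64 + 70 + 64 + 51 + 49 + 56 + 1 + 41 + 9 + 19 + 17 + 38 + 92) / 14 = 47.5
Step 2: Compute squared deviations from the mean:
  (94 - 47.5)^2 = 2162.25
  (64 - 47.5)^2 = 272.25
  (70 - 47.5)^2 = 506.25
  (64 - 47.5)^2 = 272.25
  (51 - 47.5)^2 = 12.25
  (49 - 47.5)^2 = 2.25
  (56 - 47.5)^2 = 72.25
  (1 - 47.5)^2 = 2162.25
  (41 - 47.5)^2 = 42.25
  (9 - 47.5)^2 = 1482.25
  (19 - 47.5)^2 = 812.25
  (17 - 47.5)^2 = 930.25
  (38 - 47.5)^2 = 90.25
  (92 - 47.5)^2 = 1980.25
Step 3: Sum of squared deviations = 10799.5
Step 4: Sample variance = 10799.5 / 13 = 830.7308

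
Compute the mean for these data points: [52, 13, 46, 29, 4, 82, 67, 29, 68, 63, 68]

47.3636

Step 1: Sum all values: 52 + 13 + 46 + 29 + 4 + 82 + 67 + 29 + 68 + 63 + 68 = 521
Step 2: Count the number of values: n = 11
Step 3: Mean = sum / n = 521 / 11 = 47.3636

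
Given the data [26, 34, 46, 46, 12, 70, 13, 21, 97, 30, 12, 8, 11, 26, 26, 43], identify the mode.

26

Step 1: Count the frequency of each value:
  8: appears 1 time(s)
  11: appears 1 time(s)
  12: appears 2 time(s)
  13: appears 1 time(s)
  21: appears 1 time(s)
  26: appears 3 time(s)
  30: appears 1 time(s)
  34: appears 1 time(s)
  43: appears 1 time(s)
  46: appears 2 time(s)
  70: appears 1 time(s)
  97: appears 1 time(s)
Step 2: The value 26 appears most frequently (3 times).
Step 3: Mode = 26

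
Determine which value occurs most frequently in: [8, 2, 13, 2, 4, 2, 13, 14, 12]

2

Step 1: Count the frequency of each value:
  2: appears 3 time(s)
  4: appears 1 time(s)
  8: appears 1 time(s)
  12: appears 1 time(s)
  13: appears 2 time(s)
  14: appears 1 time(s)
Step 2: The value 2 appears most frequently (3 times).
Step 3: Mode = 2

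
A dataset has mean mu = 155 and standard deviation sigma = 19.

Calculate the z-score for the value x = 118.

-1.9474

Step 1: Recall the z-score formula: z = (x - mu) / sigma
Step 2: Substitute values: z = (118 - 155) / 19
Step 3: z = -37 / 19 = -1.9474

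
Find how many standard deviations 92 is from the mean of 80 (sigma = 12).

1

Step 1: Recall the z-score formula: z = (x - mu) / sigma
Step 2: Substitute values: z = (92 - 80) / 12
Step 3: z = 12 / 12 = 1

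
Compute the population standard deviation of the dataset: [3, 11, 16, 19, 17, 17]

5.4288

Step 1: Compute the mean: 13.8333
Step 2: Sum of squared deviations from the mean: 176.8333
Step 3: Population variance = 176.8333 / 6 = 29.4722
Step 4: Standard deviation = sqrt(29.4722) = 5.4288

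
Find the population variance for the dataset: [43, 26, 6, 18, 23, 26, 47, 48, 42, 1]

252.8

Step 1: Compute the mean: (43 + 26 + 6 + 18 + 23 + 26 + 47 + 48 + 42 + 1) / 10 = 28
Step 2: Compute squared deviations from the mean:
  (43 - 28)^2 = 225
  (26 - 28)^2 = 4
  (6 - 28)^2 = 484
  (18 - 28)^2 = 100
  (23 - 28)^2 = 25
  (26 - 28)^2 = 4
  (47 - 28)^2 = 361
  (48 - 28)^2 = 400
  (42 - 28)^2 = 196
  (1 - 28)^2 = 729
Step 3: Sum of squared deviations = 2528
Step 4: Population variance = 2528 / 10 = 252.8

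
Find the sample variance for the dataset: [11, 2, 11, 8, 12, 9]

13.3667

Step 1: Compute the mean: (11 + 2 + 11 + 8 + 12 + 9) / 6 = 8.8333
Step 2: Compute squared deviations from the mean:
  (11 - 8.8333)^2 = 4.6944
  (2 - 8.8333)^2 = 46.6944
  (11 - 8.8333)^2 = 4.6944
  (8 - 8.8333)^2 = 0.6944
  (12 - 8.8333)^2 = 10.0278
  (9 - 8.8333)^2 = 0.0278
Step 3: Sum of squared deviations = 66.8333
Step 4: Sample variance = 66.8333 / 5 = 13.3667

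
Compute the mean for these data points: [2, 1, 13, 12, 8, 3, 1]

5.7143

Step 1: Sum all values: 2 + 1 + 13 + 12 + 8 + 3 + 1 = 40
Step 2: Count the number of values: n = 7
Step 3: Mean = sum / n = 40 / 7 = 5.7143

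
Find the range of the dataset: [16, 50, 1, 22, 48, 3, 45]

49

Step 1: Identify the maximum value: max = 50
Step 2: Identify the minimum value: min = 1
Step 3: Range = max - min = 50 - 1 = 49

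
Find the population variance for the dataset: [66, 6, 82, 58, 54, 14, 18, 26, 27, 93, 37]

755.1074

Step 1: Compute the mean: (66 + 6 + 82 + 58 + 54 + 14 + 18 + 26 + 27 + 93 + 37) / 11 = 43.7273
Step 2: Compute squared deviations from the mean:
  (66 - 43.7273)^2 = 496.0744
  (6 - 43.7273)^2 = 1423.3471
  (82 - 43.7273)^2 = 1464.8017
  (58 - 43.7273)^2 = 203.7107
  (54 - 43.7273)^2 = 105.5289
  (14 - 43.7273)^2 = 883.7107
  (18 - 43.7273)^2 = 661.8926
  (26 - 43.7273)^2 = 314.2562
  (27 - 43.7273)^2 = 279.8017
  (93 - 43.7273)^2 = 2427.8017
  (37 - 43.7273)^2 = 45.2562
Step 3: Sum of squared deviations = 8306.1818
Step 4: Population variance = 8306.1818 / 11 = 755.1074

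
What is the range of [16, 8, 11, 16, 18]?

10

Step 1: Identify the maximum value: max = 18
Step 2: Identify the minimum value: min = 8
Step 3: Range = max - min = 18 - 8 = 10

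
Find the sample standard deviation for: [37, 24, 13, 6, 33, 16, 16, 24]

10.3983

Step 1: Compute the mean: 21.125
Step 2: Sum of squared deviations from the mean: 756.875
Step 3: Sample variance = 756.875 / 7 = 108.125
Step 4: Standard deviation = sqrt(108.125) = 10.3983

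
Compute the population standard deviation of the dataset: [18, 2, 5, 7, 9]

5.4185

Step 1: Compute the mean: 8.2
Step 2: Sum of squared deviations from the mean: 146.8
Step 3: Population variance = 146.8 / 5 = 29.36
Step 4: Standard deviation = sqrt(29.36) = 5.4185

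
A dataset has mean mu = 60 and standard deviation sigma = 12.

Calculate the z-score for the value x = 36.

-2

Step 1: Recall the z-score formula: z = (x - mu) / sigma
Step 2: Substitute values: z = (36 - 60) / 12
Step 3: z = -24 / 12 = -2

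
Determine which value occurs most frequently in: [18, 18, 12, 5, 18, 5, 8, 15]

18

Step 1: Count the frequency of each value:
  5: appears 2 time(s)
  8: appears 1 time(s)
  12: appears 1 time(s)
  15: appears 1 time(s)
  18: appears 3 time(s)
Step 2: The value 18 appears most frequently (3 times).
Step 3: Mode = 18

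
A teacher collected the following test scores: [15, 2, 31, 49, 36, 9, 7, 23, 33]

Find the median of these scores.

23

Step 1: Sort the data in ascending order: [2, 7, 9, 15, 23, 31, 33, 36, 49]
Step 2: The number of values is n = 9.
Step 3: Since n is odd, the median is the middle value at position 5: 23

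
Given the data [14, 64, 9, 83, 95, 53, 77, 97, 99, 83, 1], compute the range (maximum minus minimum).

98

Step 1: Identify the maximum value: max = 99
Step 2: Identify the minimum value: min = 1
Step 3: Range = max - min = 99 - 1 = 98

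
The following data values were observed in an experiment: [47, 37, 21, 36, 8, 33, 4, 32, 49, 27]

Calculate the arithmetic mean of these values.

29.4

Step 1: Sum all values: 47 + 37 + 21 + 36 + 8 + 33 + 4 + 32 + 49 + 27 = 294
Step 2: Count the number of values: n = 10
Step 3: Mean = sum / n = 294 / 10 = 29.4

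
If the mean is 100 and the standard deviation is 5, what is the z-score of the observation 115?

3

Step 1: Recall the z-score formula: z = (x - mu) / sigma
Step 2: Substitute values: z = (115 - 100) / 5
Step 3: z = 15 / 5 = 3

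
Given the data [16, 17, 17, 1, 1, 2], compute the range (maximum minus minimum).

16

Step 1: Identify the maximum value: max = 17
Step 2: Identify the minimum value: min = 1
Step 3: Range = max - min = 17 - 1 = 16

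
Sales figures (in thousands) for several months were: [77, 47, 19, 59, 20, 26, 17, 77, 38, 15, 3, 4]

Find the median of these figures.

23

Step 1: Sort the data in ascending order: [3, 4, 15, 17, 19, 20, 26, 38, 47, 59, 77, 77]
Step 2: The number of values is n = 12.
Step 3: Since n is even, the median is the average of positions 6 and 7:
  Median = (20 + 26) / 2 = 23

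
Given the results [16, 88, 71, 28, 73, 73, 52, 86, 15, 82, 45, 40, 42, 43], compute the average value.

53.8571

Step 1: Sum all values: 16 + 88 + 71 + 28 + 73 + 73 + 52 + 86 + 15 + 82 + 45 + 40 + 42 + 43 = 754
Step 2: Count the number of values: n = 14
Step 3: Mean = sum / n = 754 / 14 = 53.8571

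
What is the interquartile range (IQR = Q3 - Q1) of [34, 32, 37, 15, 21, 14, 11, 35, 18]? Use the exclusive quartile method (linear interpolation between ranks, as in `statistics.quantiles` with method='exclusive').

20

Step 1: Sort the data: [11, 14, 15, 18, 21, 32, 34, 35, 37]
Step 2: n = 9
Step 3: Using the exclusive quartile method:
  Q1 = 14.5
  Q2 (median) = 21
  Q3 = 34.5
  IQR = Q3 - Q1 = 34.5 - 14.5 = 20
Step 4: IQR = 20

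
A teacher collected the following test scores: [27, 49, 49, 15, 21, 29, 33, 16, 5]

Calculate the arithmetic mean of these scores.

27.1111

Step 1: Sum all values: 27 + 49 + 49 + 15 + 21 + 29 + 33 + 16 + 5 = 244
Step 2: Count the number of values: n = 9
Step 3: Mean = sum / n = 244 / 9 = 27.1111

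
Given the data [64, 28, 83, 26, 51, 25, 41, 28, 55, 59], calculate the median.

46

Step 1: Sort the data in ascending order: [25, 26, 28, 28, 41, 51, 55, 59, 64, 83]
Step 2: The number of values is n = 10.
Step 3: Since n is even, the median is the average of positions 5 and 6:
  Median = (41 + 51) / 2 = 46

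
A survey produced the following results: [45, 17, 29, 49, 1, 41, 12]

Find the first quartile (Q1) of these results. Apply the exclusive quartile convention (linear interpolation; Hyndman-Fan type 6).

12

Step 1: Sort the data: [1, 12, 17, 29, 41, 45, 49]
Step 2: n = 7
Step 3: Using the exclusive quartile method:
  Q1 = 12
  Q2 (median) = 29
  Q3 = 45
  IQR = Q3 - Q1 = 45 - 12 = 33
Step 4: Q1 = 12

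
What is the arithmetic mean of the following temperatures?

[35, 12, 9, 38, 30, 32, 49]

29.2857

Step 1: Sum all values: 35 + 12 + 9 + 38 + 30 + 32 + 49 = 205
Step 2: Count the number of values: n = 7
Step 3: Mean = sum / n = 205 / 7 = 29.2857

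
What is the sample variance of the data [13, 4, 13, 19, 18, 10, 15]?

25.8095

Step 1: Compute the mean: (13 + 4 + 13 + 19 + 18 + 10 + 15) / 7 = 13.1429
Step 2: Compute squared deviations from the mean:
  (13 - 13.1429)^2 = 0.0204
  (4 - 13.1429)^2 = 83.5918
  (13 - 13.1429)^2 = 0.0204
  (19 - 13.1429)^2 = 34.3061
  (18 - 13.1429)^2 = 23.5918
  (10 - 13.1429)^2 = 9.8776
  (15 - 13.1429)^2 = 3.449
Step 3: Sum of squared deviations = 154.8571
Step 4: Sample variance = 154.8571 / 6 = 25.8095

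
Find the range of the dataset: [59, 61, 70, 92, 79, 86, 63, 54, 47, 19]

73

Step 1: Identify the maximum value: max = 92
Step 2: Identify the minimum value: min = 19
Step 3: Range = max - min = 92 - 19 = 73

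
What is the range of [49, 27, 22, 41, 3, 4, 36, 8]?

46

Step 1: Identify the maximum value: max = 49
Step 2: Identify the minimum value: min = 3
Step 3: Range = max - min = 49 - 3 = 46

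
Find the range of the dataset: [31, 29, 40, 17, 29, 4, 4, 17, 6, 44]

40

Step 1: Identify the maximum value: max = 44
Step 2: Identify the minimum value: min = 4
Step 3: Range = max - min = 44 - 4 = 40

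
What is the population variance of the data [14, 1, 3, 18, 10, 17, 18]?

43.6735

Step 1: Compute the mean: (14 + 1 + 3 + 18 + 10 + 17 + 18) / 7 = 11.5714
Step 2: Compute squared deviations from the mean:
  (14 - 11.5714)^2 = 5.898
  (1 - 11.5714)^2 = 111.7551
  (3 - 11.5714)^2 = 73.4694
  (18 - 11.5714)^2 = 41.3265
  (10 - 11.5714)^2 = 2.4694
  (17 - 11.5714)^2 = 29.4694
  (18 - 11.5714)^2 = 41.3265
Step 3: Sum of squared deviations = 305.7143
Step 4: Population variance = 305.7143 / 7 = 43.6735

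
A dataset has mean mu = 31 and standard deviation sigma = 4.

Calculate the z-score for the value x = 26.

-1.25

Step 1: Recall the z-score formula: z = (x - mu) / sigma
Step 2: Substitute values: z = (26 - 31) / 4
Step 3: z = -5 / 4 = -1.25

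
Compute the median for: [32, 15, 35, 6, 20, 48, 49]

32

Step 1: Sort the data in ascending order: [6, 15, 20, 32, 35, 48, 49]
Step 2: The number of values is n = 7.
Step 3: Since n is odd, the median is the middle value at position 4: 32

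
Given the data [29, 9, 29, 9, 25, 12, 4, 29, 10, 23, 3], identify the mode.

29

Step 1: Count the frequency of each value:
  3: appears 1 time(s)
  4: appears 1 time(s)
  9: appears 2 time(s)
  10: appears 1 time(s)
  12: appears 1 time(s)
  23: appears 1 time(s)
  25: appears 1 time(s)
  29: appears 3 time(s)
Step 2: The value 29 appears most frequently (3 times).
Step 3: Mode = 29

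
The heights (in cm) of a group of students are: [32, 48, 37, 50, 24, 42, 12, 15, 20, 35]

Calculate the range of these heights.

38

Step 1: Identify the maximum value: max = 50
Step 2: Identify the minimum value: min = 12
Step 3: Range = max - min = 50 - 12 = 38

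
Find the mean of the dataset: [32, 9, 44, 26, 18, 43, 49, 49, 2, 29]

30.1

Step 1: Sum all values: 32 + 9 + 44 + 26 + 18 + 43 + 49 + 49 + 2 + 29 = 301
Step 2: Count the number of values: n = 10
Step 3: Mean = sum / n = 301 / 10 = 30.1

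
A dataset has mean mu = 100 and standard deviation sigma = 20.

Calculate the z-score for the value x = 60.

-2

Step 1: Recall the z-score formula: z = (x - mu) / sigma
Step 2: Substitute values: z = (60 - 100) / 20
Step 3: z = -40 / 20 = -2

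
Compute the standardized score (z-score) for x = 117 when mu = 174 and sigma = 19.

-3

Step 1: Recall the z-score formula: z = (x - mu) / sigma
Step 2: Substitute values: z = (117 - 174) / 19
Step 3: z = -57 / 19 = -3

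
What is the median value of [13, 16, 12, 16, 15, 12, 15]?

15

Step 1: Sort the data in ascending order: [12, 12, 13, 15, 15, 16, 16]
Step 2: The number of values is n = 7.
Step 3: Since n is odd, the median is the middle value at position 4: 15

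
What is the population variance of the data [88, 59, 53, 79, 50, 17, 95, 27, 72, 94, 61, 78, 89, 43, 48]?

544.6489

Step 1: Compute the mean: (88 + 59 + 53 + 79 + 50 + 17 + 95 + 27 + 72 + 94 + 61 + 78 + 89 + 43 + 48) / 15 = 63.5333
Step 2: Compute squared deviations from the mean:
  (88 - 63.5333)^2 = 598.6178
  (59 - 63.5333)^2 = 20.5511
  (53 - 63.5333)^2 = 110.9511
  (79 - 63.5333)^2 = 239.2178
  (50 - 63.5333)^2 = 183.1511
  (17 - 63.5333)^2 = 2165.3511
  (95 - 63.5333)^2 = 990.1511
  (27 - 63.5333)^2 = 1334.6844
  (72 - 63.5333)^2 = 71.6844
  (94 - 63.5333)^2 = 928.2178
  (61 - 63.5333)^2 = 6.4178
  (78 - 63.5333)^2 = 209.2844
  (89 - 63.5333)^2 = 648.5511
  (43 - 63.5333)^2 = 421.6178
  (48 - 63.5333)^2 = 241.2844
Step 3: Sum of squared deviations = 8169.7333
Step 4: Population variance = 8169.7333 / 15 = 544.6489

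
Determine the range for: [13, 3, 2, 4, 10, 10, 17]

15

Step 1: Identify the maximum value: max = 17
Step 2: Identify the minimum value: min = 2
Step 3: Range = max - min = 17 - 2 = 15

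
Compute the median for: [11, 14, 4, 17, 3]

11

Step 1: Sort the data in ascending order: [3, 4, 11, 14, 17]
Step 2: The number of values is n = 5.
Step 3: Since n is odd, the median is the middle value at position 3: 11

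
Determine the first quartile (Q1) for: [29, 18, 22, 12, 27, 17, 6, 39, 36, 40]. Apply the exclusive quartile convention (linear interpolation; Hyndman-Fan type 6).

15.75

Step 1: Sort the data: [6, 12, 17, 18, 22, 27, 29, 36, 39, 40]
Step 2: n = 10
Step 3: Using the exclusive quartile method:
  Q1 = 15.75
  Q2 (median) = 24.5
  Q3 = 36.75
  IQR = Q3 - Q1 = 36.75 - 15.75 = 21
Step 4: Q1 = 15.75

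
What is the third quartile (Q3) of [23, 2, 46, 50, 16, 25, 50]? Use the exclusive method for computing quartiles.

50

Step 1: Sort the data: [2, 16, 23, 25, 46, 50, 50]
Step 2: n = 7
Step 3: Using the exclusive quartile method:
  Q1 = 16
  Q2 (median) = 25
  Q3 = 50
  IQR = Q3 - Q1 = 50 - 16 = 34
Step 4: Q3 = 50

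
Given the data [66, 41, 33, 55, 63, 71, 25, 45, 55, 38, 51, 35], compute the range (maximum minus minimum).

46

Step 1: Identify the maximum value: max = 71
Step 2: Identify the minimum value: min = 25
Step 3: Range = max - min = 71 - 25 = 46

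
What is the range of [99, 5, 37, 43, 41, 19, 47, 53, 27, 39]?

94

Step 1: Identify the maximum value: max = 99
Step 2: Identify the minimum value: min = 5
Step 3: Range = max - min = 99 - 5 = 94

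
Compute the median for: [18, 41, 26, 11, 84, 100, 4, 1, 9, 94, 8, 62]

22

Step 1: Sort the data in ascending order: [1, 4, 8, 9, 11, 18, 26, 41, 62, 84, 94, 100]
Step 2: The number of values is n = 12.
Step 3: Since n is even, the median is the average of positions 6 and 7:
  Median = (18 + 26) / 2 = 22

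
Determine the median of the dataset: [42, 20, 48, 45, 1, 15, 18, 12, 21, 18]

19

Step 1: Sort the data in ascending order: [1, 12, 15, 18, 18, 20, 21, 42, 45, 48]
Step 2: The number of values is n = 10.
Step 3: Since n is even, the median is the average of positions 5 and 6:
  Median = (18 + 20) / 2 = 19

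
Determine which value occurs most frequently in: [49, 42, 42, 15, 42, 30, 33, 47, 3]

42

Step 1: Count the frequency of each value:
  3: appears 1 time(s)
  15: appears 1 time(s)
  30: appears 1 time(s)
  33: appears 1 time(s)
  42: appears 3 time(s)
  47: appears 1 time(s)
  49: appears 1 time(s)
Step 2: The value 42 appears most frequently (3 times).
Step 3: Mode = 42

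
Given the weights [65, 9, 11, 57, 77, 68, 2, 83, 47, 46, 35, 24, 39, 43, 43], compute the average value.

43.2667

Step 1: Sum all values: 65 + 9 + 11 + 57 + 77 + 68 + 2 + 83 + 47 + 46 + 35 + 24 + 39 + 43 + 43 = 649
Step 2: Count the number of values: n = 15
Step 3: Mean = sum / n = 649 / 15 = 43.2667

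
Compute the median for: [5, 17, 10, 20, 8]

10

Step 1: Sort the data in ascending order: [5, 8, 10, 17, 20]
Step 2: The number of values is n = 5.
Step 3: Since n is odd, the median is the middle value at position 3: 10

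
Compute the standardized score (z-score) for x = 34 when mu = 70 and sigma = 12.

-3

Step 1: Recall the z-score formula: z = (x - mu) / sigma
Step 2: Substitute values: z = (34 - 70) / 12
Step 3: z = -36 / 12 = -3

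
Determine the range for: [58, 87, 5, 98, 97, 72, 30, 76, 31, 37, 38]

93

Step 1: Identify the maximum value: max = 98
Step 2: Identify the minimum value: min = 5
Step 3: Range = max - min = 98 - 5 = 93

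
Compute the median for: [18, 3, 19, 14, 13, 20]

16

Step 1: Sort the data in ascending order: [3, 13, 14, 18, 19, 20]
Step 2: The number of values is n = 6.
Step 3: Since n is even, the median is the average of positions 3 and 4:
  Median = (14 + 18) / 2 = 16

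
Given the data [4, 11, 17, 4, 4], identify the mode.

4

Step 1: Count the frequency of each value:
  4: appears 3 time(s)
  11: appears 1 time(s)
  17: appears 1 time(s)
Step 2: The value 4 appears most frequently (3 times).
Step 3: Mode = 4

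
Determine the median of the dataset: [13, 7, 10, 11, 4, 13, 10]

10

Step 1: Sort the data in ascending order: [4, 7, 10, 10, 11, 13, 13]
Step 2: The number of values is n = 7.
Step 3: Since n is odd, the median is the middle value at position 4: 10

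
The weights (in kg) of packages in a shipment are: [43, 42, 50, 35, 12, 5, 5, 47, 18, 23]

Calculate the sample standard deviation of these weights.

17.4929

Step 1: Compute the mean: 28
Step 2: Sum of squared deviations from the mean: 2754
Step 3: Sample variance = 2754 / 9 = 306
Step 4: Standard deviation = sqrt(306) = 17.4929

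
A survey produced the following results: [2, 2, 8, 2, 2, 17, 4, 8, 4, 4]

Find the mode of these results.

2

Step 1: Count the frequency of each value:
  2: appears 4 time(s)
  4: appears 3 time(s)
  8: appears 2 time(s)
  17: appears 1 time(s)
Step 2: The value 2 appears most frequently (4 times).
Step 3: Mode = 2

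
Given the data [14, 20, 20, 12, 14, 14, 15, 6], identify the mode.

14

Step 1: Count the frequency of each value:
  6: appears 1 time(s)
  12: appears 1 time(s)
  14: appears 3 time(s)
  15: appears 1 time(s)
  20: appears 2 time(s)
Step 2: The value 14 appears most frequently (3 times).
Step 3: Mode = 14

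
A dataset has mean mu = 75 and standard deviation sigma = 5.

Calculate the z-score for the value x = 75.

0

Step 1: Recall the z-score formula: z = (x - mu) / sigma
Step 2: Substitute values: z = (75 - 75) / 5
Step 3: z = 0 / 5 = 0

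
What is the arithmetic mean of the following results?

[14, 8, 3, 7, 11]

8.6

Step 1: Sum all values: 14 + 8 + 3 + 7 + 11 = 43
Step 2: Count the number of values: n = 5
Step 3: Mean = sum / n = 43 / 5 = 8.6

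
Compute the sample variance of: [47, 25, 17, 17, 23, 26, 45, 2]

220.7857

Step 1: Compute the mean: (47 + 25 + 17 + 17 + 23 + 26 + 45 + 2) / 8 = 25.25
Step 2: Compute squared deviations from the mean:
  (47 - 25.25)^2 = 473.0625
  (25 - 25.25)^2 = 0.0625
  (17 - 25.25)^2 = 68.0625
  (17 - 25.25)^2 = 68.0625
  (23 - 25.25)^2 = 5.0625
  (26 - 25.25)^2 = 0.5625
  (45 - 25.25)^2 = 390.0625
  (2 - 25.25)^2 = 540.5625
Step 3: Sum of squared deviations = 1545.5
Step 4: Sample variance = 1545.5 / 7 = 220.7857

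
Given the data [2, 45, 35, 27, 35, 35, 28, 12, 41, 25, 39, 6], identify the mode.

35

Step 1: Count the frequency of each value:
  2: appears 1 time(s)
  6: appears 1 time(s)
  12: appears 1 time(s)
  25: appears 1 time(s)
  27: appears 1 time(s)
  28: appears 1 time(s)
  35: appears 3 time(s)
  39: appears 1 time(s)
  41: appears 1 time(s)
  45: appears 1 time(s)
Step 2: The value 35 appears most frequently (3 times).
Step 3: Mode = 35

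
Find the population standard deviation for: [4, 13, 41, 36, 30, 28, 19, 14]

11.8579

Step 1: Compute the mean: 23.125
Step 2: Sum of squared deviations from the mean: 1124.875
Step 3: Population variance = 1124.875 / 8 = 140.6094
Step 4: Standard deviation = sqrt(140.6094) = 11.8579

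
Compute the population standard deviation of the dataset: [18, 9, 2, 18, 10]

6.0531

Step 1: Compute the mean: 11.4
Step 2: Sum of squared deviations from the mean: 183.2
Step 3: Population variance = 183.2 / 5 = 36.64
Step 4: Standard deviation = sqrt(36.64) = 6.0531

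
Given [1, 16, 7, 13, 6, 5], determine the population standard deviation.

5.0332

Step 1: Compute the mean: 8
Step 2: Sum of squared deviations from the mean: 152
Step 3: Population variance = 152 / 6 = 25.3333
Step 4: Standard deviation = sqrt(25.3333) = 5.0332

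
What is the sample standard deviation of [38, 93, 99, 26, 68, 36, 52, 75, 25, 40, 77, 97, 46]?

26.8531

Step 1: Compute the mean: 59.3846
Step 2: Sum of squared deviations from the mean: 8653.0769
Step 3: Sample variance = 8653.0769 / 12 = 721.0897
Step 4: Standard deviation = sqrt(721.0897) = 26.8531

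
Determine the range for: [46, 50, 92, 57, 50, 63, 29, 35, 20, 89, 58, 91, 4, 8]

88

Step 1: Identify the maximum value: max = 92
Step 2: Identify the minimum value: min = 4
Step 3: Range = max - min = 92 - 4 = 88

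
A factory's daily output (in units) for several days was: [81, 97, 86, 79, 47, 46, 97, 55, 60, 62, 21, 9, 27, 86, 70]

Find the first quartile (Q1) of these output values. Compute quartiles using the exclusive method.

46

Step 1: Sort the data: [9, 21, 27, 46, 47, 55, 60, 62, 70, 79, 81, 86, 86, 97, 97]
Step 2: n = 15
Step 3: Using the exclusive quartile method:
  Q1 = 46
  Q2 (median) = 62
  Q3 = 86
  IQR = Q3 - Q1 = 86 - 46 = 40
Step 4: Q1 = 46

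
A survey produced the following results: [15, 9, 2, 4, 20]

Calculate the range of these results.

18

Step 1: Identify the maximum value: max = 20
Step 2: Identify the minimum value: min = 2
Step 3: Range = max - min = 20 - 2 = 18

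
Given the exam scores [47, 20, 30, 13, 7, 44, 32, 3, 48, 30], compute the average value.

27.4

Step 1: Sum all values: 47 + 20 + 30 + 13 + 7 + 44 + 32 + 3 + 48 + 30 = 274
Step 2: Count the number of values: n = 10
Step 3: Mean = sum / n = 274 / 10 = 27.4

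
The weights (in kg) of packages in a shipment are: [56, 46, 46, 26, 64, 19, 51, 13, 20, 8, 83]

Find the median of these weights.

46

Step 1: Sort the data in ascending order: [8, 13, 19, 20, 26, 46, 46, 51, 56, 64, 83]
Step 2: The number of values is n = 11.
Step 3: Since n is odd, the median is the middle value at position 6: 46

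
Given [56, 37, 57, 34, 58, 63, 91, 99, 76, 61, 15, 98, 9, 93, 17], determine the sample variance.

921.6857

Step 1: Compute the mean: (56 + 37 + 57 + 34 + 58 + 63 + 91 + 99 + 76 + 61 + 15 + 98 + 9 + 93 + 17) / 15 = 57.6
Step 2: Compute squared deviations from the mean:
  (56 - 57.6)^2 = 2.56
  (37 - 57.6)^2 = 424.36
  (57 - 57.6)^2 = 0.36
  (34 - 57.6)^2 = 556.96
  (58 - 57.6)^2 = 0.16
  (63 - 57.6)^2 = 29.16
  (91 - 57.6)^2 = 1115.56
  (99 - 57.6)^2 = 1713.96
  (76 - 57.6)^2 = 338.56
  (61 - 57.6)^2 = 11.56
  (15 - 57.6)^2 = 1814.76
  (98 - 57.6)^2 = 1632.16
  (9 - 57.6)^2 = 2361.96
  (93 - 57.6)^2 = 1253.16
  (17 - 57.6)^2 = 1648.36
Step 3: Sum of squared deviations = 12903.6
Step 4: Sample variance = 12903.6 / 14 = 921.6857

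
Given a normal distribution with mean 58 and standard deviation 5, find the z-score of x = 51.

-1.4

Step 1: Recall the z-score formula: z = (x - mu) / sigma
Step 2: Substitute values: z = (51 - 58) / 5
Step 3: z = -7 / 5 = -1.4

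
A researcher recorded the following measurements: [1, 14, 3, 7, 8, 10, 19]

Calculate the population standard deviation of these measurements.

5.7428

Step 1: Compute the mean: 8.8571
Step 2: Sum of squared deviations from the mean: 230.8571
Step 3: Population variance = 230.8571 / 7 = 32.9796
Step 4: Standard deviation = sqrt(32.9796) = 5.7428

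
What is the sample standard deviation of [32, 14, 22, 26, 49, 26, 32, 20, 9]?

11.6416

Step 1: Compute the mean: 25.5556
Step 2: Sum of squared deviations from the mean: 1084.2222
Step 3: Sample variance = 1084.2222 / 8 = 135.5278
Step 4: Standard deviation = sqrt(135.5278) = 11.6416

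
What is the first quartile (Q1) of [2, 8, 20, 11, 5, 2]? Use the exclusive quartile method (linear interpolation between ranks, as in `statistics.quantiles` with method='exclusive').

2

Step 1: Sort the data: [2, 2, 5, 8, 11, 20]
Step 2: n = 6
Step 3: Using the exclusive quartile method:
  Q1 = 2
  Q2 (median) = 6.5
  Q3 = 13.25
  IQR = Q3 - Q1 = 13.25 - 2 = 11.25
Step 4: Q1 = 2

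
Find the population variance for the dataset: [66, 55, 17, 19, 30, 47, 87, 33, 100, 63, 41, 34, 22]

622.1775

Step 1: Compute the mean: (66 + 55 + 17 + 19 + 30 + 47 + 87 + 33 + 100 + 63 + 41 + 34 + 22) / 13 = 47.2308
Step 2: Compute squared deviations from the mean:
  (66 - 47.2308)^2 = 352.284
  (55 - 47.2308)^2 = 60.3609
  (17 - 47.2308)^2 = 913.8994
  (19 - 47.2308)^2 = 796.9763
  (30 - 47.2308)^2 = 296.8994
  (47 - 47.2308)^2 = 0.0533
  (87 - 47.2308)^2 = 1581.5917
  (33 - 47.2308)^2 = 202.5148
  (100 - 47.2308)^2 = 2784.5917
  (63 - 47.2308)^2 = 248.6686
  (41 - 47.2308)^2 = 38.8225
  (34 - 47.2308)^2 = 175.0533
  (22 - 47.2308)^2 = 636.5917
Step 3: Sum of squared deviations = 8088.3077
Step 4: Population variance = 8088.3077 / 13 = 622.1775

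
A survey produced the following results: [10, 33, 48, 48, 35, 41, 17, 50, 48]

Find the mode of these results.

48

Step 1: Count the frequency of each value:
  10: appears 1 time(s)
  17: appears 1 time(s)
  33: appears 1 time(s)
  35: appears 1 time(s)
  41: appears 1 time(s)
  48: appears 3 time(s)
  50: appears 1 time(s)
Step 2: The value 48 appears most frequently (3 times).
Step 3: Mode = 48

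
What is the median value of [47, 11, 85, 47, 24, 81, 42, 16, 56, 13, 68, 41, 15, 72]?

44.5

Step 1: Sort the data in ascending order: [11, 13, 15, 16, 24, 41, 42, 47, 47, 56, 68, 72, 81, 85]
Step 2: The number of values is n = 14.
Step 3: Since n is even, the median is the average of positions 7 and 8:
  Median = (42 + 47) / 2 = 44.5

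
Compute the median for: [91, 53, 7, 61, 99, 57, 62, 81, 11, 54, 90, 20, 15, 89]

59

Step 1: Sort the data in ascending order: [7, 11, 15, 20, 53, 54, 57, 61, 62, 81, 89, 90, 91, 99]
Step 2: The number of values is n = 14.
Step 3: Since n is even, the median is the average of positions 7 and 8:
  Median = (57 + 61) / 2 = 59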